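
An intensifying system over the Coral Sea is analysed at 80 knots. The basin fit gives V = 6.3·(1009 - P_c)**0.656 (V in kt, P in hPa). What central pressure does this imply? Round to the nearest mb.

ΔP = (V / 6.3)^(1/0.656) = (80/6.3)^1.524.
80/6.3 = 12.698; 12.698^1.524 ≈ 48.14 mb.
P_c = 1009 − 48.14 = 960.86 ≈ 961 mb.

961 mb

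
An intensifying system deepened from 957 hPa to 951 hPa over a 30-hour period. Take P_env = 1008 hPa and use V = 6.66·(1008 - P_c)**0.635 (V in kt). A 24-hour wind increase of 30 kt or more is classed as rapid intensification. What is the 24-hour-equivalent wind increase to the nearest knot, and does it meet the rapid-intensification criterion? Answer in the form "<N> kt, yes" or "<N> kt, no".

5 kt, no

V₁: ΔP = 51, V ≈ 6.66 × 51^0.635 ≈ 80.87 kt.
V₂: ΔP = 57, V ≈ 6.66 × 57^0.635 ≈ 86.79 kt.
ΔV over 30 h = 5.92 kt → 24 h equivalent = 5.92 × 24/30 ≈ 4.74 kt.
5 kt < 30 kt ⇒ not rapid intensification.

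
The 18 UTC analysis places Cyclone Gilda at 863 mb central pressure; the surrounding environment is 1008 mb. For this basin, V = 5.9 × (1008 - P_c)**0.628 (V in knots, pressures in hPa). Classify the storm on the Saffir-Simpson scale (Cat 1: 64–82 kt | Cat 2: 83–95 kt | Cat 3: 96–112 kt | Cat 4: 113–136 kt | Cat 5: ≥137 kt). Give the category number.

ΔP = 1008 − 863 = 145 mb.
V ≈ 5.9 × 145^0.628 = 5.9 × 22.77 ≈ 134 kt.
134 kt falls in the Category 4 band.

4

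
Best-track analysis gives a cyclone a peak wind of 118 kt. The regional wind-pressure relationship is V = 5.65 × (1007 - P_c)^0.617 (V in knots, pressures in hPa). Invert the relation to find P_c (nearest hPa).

ΔP = (V / 5.65)^(1/0.617) = (118/5.65)^1.621.
118/5.65 = 20.885; 20.885^1.621 ≈ 137.76 hPa.
P_c = 1007 − 137.76 = 869.24 ≈ 869 hPa.

869 hPa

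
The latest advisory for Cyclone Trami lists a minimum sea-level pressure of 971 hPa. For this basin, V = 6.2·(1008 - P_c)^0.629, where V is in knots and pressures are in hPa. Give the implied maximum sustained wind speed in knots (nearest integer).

ΔP = 1008 − 971 = 37 hPa.
37^0.629 ≈ 9.692.
V ≈ 6.2 × 9.692 ≈ 60.1 kt.

60 kt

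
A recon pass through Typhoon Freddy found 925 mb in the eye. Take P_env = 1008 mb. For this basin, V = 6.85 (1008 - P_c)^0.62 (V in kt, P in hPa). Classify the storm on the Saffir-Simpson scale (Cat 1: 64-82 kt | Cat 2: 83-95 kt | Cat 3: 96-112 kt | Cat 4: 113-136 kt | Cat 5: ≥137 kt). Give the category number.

3

ΔP = 1008 − 925 = 83 mb.
V ≈ 6.85 × 83^0.62 = 6.85 × 15.48 ≈ 106 kt.
106 kt falls in the Category 3 band.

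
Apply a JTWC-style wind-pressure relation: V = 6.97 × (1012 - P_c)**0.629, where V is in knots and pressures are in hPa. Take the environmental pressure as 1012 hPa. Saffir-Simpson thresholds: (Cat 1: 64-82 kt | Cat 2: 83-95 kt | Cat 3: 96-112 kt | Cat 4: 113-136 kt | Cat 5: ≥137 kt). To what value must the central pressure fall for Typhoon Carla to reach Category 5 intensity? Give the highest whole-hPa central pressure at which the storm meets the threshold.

Category 5 begins at V = 137 kt.
Required ΔP = (137/6.97)^(1/0.629) = 19.656^1.590 ≈ 113.87 hPa.
P_c ≤ 1012 − 113.87 = 898.13, so the highest integer P_c is 898 hPa.

898 hPa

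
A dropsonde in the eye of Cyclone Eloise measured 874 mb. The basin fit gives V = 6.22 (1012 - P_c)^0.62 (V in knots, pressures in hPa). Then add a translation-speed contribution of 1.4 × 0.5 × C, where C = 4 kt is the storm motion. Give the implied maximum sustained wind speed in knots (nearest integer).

135 kt

ΔP = 1012 − 874 = 138 mb.
138^0.62 ≈ 21.219.
V ≈ 6.22 × 21.219 ≈ 132.0 kt.
Translation term: 1.4 × 0.5 × 4 = 2.8 kt.
Corrected V ≈ 134.8 kt → 135 kt.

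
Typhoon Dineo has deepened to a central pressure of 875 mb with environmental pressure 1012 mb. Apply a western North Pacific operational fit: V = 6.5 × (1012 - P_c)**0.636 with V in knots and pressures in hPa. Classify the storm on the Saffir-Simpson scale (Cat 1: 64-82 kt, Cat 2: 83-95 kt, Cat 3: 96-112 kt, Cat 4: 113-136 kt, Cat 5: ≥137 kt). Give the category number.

5

ΔP = 1012 − 875 = 137 mb.
V ≈ 6.5 × 137^0.636 = 6.5 × 22.85 ≈ 149 kt.
149 kt falls in the Category 5 band.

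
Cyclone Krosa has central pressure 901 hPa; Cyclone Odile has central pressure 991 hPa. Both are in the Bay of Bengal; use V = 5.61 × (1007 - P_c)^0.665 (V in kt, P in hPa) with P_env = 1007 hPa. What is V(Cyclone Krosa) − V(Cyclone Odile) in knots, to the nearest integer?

Cyclone Krosa: ΔP = 106; V ≈ 5.61 × 106^0.665 ≈ 124.68 kt.
Cyclone Odile: ΔP = 16; V ≈ 5.61 × 16^0.665 ≈ 35.46 kt.
Difference ≈ 124.68 − 35.46 = 89.22 → 89 kt.

89 kt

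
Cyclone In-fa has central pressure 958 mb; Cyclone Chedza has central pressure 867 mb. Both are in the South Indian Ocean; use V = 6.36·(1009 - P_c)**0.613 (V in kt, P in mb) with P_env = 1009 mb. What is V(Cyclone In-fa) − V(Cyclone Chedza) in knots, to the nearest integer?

Cyclone In-fa: ΔP = 51; V ≈ 6.36 × 51^0.613 ≈ 70.83 kt.
Cyclone Chedza: ΔP = 142; V ≈ 6.36 × 142^0.613 ≈ 132.68 kt.
Difference ≈ 70.83 − 132.68 = -61.85 → -62 kt.

-62 kt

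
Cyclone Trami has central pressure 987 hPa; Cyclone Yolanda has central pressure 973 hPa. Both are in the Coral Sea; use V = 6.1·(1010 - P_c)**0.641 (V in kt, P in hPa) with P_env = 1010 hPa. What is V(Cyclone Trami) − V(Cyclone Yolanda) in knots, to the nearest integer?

Cyclone Trami: ΔP = 23; V ≈ 6.1 × 23^0.641 ≈ 45.52 kt.
Cyclone Yolanda: ΔP = 37; V ≈ 6.1 × 37^0.641 ≈ 61.74 kt.
Difference ≈ 45.52 − 61.74 = -16.22 → -16 kt.

-16 kt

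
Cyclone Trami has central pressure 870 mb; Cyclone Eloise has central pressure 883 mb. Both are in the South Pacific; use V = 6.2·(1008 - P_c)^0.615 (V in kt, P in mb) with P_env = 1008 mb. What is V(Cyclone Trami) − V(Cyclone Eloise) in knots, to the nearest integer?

8 kt

Cyclone Trami: ΔP = 138; V ≈ 6.2 × 138^0.615 ≈ 128.36 kt.
Cyclone Eloise: ΔP = 125; V ≈ 6.2 × 125^0.615 ≈ 120.78 kt.
Difference ≈ 128.36 − 120.78 = 7.58 → 8 kt.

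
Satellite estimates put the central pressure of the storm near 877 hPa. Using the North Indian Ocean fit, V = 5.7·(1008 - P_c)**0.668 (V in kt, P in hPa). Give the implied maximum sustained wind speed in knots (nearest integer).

ΔP = 1008 − 877 = 131 hPa.
131^0.668 ≈ 25.962.
V ≈ 5.7 × 25.962 ≈ 148.0 kt.

148 kt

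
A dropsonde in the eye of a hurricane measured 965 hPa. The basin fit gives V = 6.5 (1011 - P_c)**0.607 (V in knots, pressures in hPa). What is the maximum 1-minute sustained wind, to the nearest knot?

ΔP = 1011 − 965 = 46 hPa.
46^0.607 ≈ 10.216.
V ≈ 6.5 × 10.216 ≈ 66.4 kt.

66 kt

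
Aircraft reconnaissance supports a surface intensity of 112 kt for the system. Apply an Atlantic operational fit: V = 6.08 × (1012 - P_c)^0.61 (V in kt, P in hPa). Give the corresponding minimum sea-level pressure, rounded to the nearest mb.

893 mb

ΔP = (V / 6.08)^(1/0.61) = (112/6.08)^1.639.
112/6.08 = 18.421; 18.421^1.639 ≈ 118.65 mb.
P_c = 1012 − 118.65 = 893.35 ≈ 893 mb.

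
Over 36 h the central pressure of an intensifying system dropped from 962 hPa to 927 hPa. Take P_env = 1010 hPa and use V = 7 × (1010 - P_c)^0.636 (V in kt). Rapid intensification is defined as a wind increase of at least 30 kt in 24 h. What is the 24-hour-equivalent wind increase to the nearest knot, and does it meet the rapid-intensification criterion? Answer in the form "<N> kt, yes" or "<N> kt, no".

23 kt, no

V₁: ΔP = 48, V ≈ 7 × 48^0.636 ≈ 82.10 kt.
V₂: ΔP = 83, V ≈ 7 × 83^0.636 ≈ 116.31 kt.
ΔV over 36 h = 34.21 kt → 24 h equivalent = 34.21 × 24/36 ≈ 22.81 kt.
23 kt < 30 kt ⇒ not rapid intensification.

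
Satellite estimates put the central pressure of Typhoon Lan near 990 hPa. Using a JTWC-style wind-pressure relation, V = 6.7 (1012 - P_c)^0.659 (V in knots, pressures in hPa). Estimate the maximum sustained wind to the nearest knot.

ΔP = 1012 − 990 = 22 hPa.
22^0.659 ≈ 7.668.
V ≈ 6.7 × 7.668 ≈ 51.4 kt.

51 kt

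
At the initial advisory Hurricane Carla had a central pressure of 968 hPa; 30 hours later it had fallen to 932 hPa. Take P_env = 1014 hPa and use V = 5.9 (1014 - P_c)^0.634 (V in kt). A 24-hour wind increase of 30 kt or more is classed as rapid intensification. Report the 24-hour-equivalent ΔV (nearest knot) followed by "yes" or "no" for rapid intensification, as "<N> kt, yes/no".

V₁: ΔP = 46, V ≈ 5.9 × 46^0.634 ≈ 66.84 kt.
V₂: ΔP = 82, V ≈ 5.9 × 82^0.634 ≈ 96.43 kt.
ΔV over 30 h = 29.59 kt → 24 h equivalent = 29.59 × 24/30 ≈ 23.67 kt.
24 kt < 30 kt ⇒ not rapid intensification.

24 kt, no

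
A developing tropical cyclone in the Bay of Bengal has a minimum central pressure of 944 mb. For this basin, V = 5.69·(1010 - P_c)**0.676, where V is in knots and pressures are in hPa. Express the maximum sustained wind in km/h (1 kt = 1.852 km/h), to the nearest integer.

179 km/h

ΔP = 1010 − 944 = 66 mb.
V ≈ 5.69 × 66^0.676 = 5.69 × 16.983 ≈ 96.633 kt.
96.633 × 1.852 ≈ 178.96 km/h → 179 km/h.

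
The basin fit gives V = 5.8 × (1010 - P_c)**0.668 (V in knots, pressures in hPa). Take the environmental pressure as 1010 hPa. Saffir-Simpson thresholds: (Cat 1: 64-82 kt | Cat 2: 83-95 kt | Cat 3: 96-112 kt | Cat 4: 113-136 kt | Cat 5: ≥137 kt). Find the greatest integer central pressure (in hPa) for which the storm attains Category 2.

Category 2 begins at V = 83 kt.
Required ΔP = (83/5.8)^(1/0.668) = 14.310^1.497 ≈ 53.71 hPa.
P_c ≤ 1010 − 53.71 = 956.29, so the highest integer P_c is 956 hPa.

956 hPa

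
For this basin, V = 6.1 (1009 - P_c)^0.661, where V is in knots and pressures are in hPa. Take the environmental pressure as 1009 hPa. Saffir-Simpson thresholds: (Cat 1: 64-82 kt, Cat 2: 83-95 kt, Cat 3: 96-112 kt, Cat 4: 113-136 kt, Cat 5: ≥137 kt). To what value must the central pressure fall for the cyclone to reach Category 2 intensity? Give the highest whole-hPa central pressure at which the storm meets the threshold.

957 hPa

Category 2 begins at V = 83 kt.
Required ΔP = (83/6.1)^(1/0.661) = 13.607^1.513 ≈ 51.90 hPa.
P_c ≤ 1009 − 51.90 = 957.10, so the highest integer P_c is 957 hPa.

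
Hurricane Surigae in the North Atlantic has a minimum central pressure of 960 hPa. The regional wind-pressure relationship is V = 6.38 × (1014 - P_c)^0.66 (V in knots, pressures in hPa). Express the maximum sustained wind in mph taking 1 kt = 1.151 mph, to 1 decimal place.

ΔP = 1014 − 960 = 54 hPa.
V ≈ 6.38 × 54^0.66 = 6.38 × 13.912 ≈ 88.757 kt.
88.757 × 1.151 ≈ 102.16 mph → 102.2 mph.

102.2 mph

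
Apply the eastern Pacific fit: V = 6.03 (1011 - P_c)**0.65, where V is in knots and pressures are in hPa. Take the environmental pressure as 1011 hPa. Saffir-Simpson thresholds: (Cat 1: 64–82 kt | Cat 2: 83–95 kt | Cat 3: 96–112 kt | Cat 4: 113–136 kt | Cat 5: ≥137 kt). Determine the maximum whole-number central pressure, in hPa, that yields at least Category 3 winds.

Category 3 begins at V = 96 kt.
Required ΔP = (96/6.03)^(1/0.65) = 15.920^1.538 ≈ 70.66 hPa.
P_c ≤ 1011 − 70.66 = 940.34, so the highest integer P_c is 940 hPa.

940 hPa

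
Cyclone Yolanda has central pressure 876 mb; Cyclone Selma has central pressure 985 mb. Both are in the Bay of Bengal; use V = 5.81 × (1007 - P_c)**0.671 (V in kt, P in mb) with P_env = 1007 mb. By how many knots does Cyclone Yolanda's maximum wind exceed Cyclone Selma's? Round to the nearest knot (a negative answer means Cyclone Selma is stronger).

Cyclone Yolanda: ΔP = 131; V ≈ 5.81 × 131^0.671 ≈ 153.06 kt.
Cyclone Selma: ΔP = 22; V ≈ 5.81 × 22^0.671 ≈ 46.23 kt.
Difference ≈ 153.06 − 46.23 = 106.83 → 107 kt.

107 kt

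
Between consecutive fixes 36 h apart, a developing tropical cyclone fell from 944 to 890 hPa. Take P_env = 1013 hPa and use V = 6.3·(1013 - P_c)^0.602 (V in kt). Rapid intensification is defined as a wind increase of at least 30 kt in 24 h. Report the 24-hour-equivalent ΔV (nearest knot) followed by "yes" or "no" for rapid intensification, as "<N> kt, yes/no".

22 kt, no

V₁: ΔP = 69, V ≈ 6.3 × 69^0.602 ≈ 80.60 kt.
V₂: ΔP = 123, V ≈ 6.3 × 123^0.602 ≈ 114.15 kt.
ΔV over 36 h = 33.55 kt → 24 h equivalent = 33.55 × 24/36 ≈ 22.37 kt.
22 kt < 30 kt ⇒ not rapid intensification.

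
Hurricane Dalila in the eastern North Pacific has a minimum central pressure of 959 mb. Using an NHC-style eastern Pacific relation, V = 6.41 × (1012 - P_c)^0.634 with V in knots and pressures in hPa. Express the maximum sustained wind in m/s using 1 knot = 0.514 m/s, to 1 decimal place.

ΔP = 1012 − 959 = 53 mb.
V ≈ 6.41 × 53^0.634 = 6.41 × 12.393 ≈ 79.442 kt.
79.442 × 0.514 ≈ 40.83 m/s → 40.8 m/s.

40.8 m/s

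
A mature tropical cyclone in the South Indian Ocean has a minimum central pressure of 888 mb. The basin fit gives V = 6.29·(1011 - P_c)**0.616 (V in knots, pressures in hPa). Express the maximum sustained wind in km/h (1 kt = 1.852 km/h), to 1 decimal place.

225.8 km/h

ΔP = 1011 − 888 = 123 mb.
V ≈ 6.29 × 123^0.616 = 6.29 × 19.381 ≈ 121.908 kt.
121.908 × 1.852 ≈ 225.77 km/h → 225.8 km/h.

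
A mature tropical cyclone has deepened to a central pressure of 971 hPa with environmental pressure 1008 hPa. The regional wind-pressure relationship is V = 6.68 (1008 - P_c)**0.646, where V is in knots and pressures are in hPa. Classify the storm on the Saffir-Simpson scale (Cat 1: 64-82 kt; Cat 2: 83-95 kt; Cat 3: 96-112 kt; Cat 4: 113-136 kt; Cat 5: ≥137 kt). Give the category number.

1

ΔP = 1008 − 971 = 37 hPa.
V ≈ 6.68 × 37^0.646 = 6.68 × 10.31 ≈ 69 kt.
69 kt falls in the Category 1 band.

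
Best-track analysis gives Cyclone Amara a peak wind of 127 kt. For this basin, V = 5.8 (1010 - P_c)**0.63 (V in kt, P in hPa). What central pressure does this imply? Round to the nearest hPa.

ΔP = (V / 5.8)^(1/0.63) = (127/5.8)^1.587.
127/5.8 = 21.897; 21.897^1.587 ≈ 134.15 hPa.
P_c = 1010 − 134.15 = 875.85 ≈ 876 hPa.

876 hPa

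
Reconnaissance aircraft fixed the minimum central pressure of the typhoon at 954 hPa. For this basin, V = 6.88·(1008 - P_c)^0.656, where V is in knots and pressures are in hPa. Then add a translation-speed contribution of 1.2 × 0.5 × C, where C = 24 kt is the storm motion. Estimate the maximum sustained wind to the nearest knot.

ΔP = 1008 − 954 = 54 hPa.
54^0.656 ≈ 13.691.
V ≈ 6.88 × 13.691 ≈ 94.2 kt.
Translation term: 1.2 × 0.5 × 24 = 14.4 kt.
Corrected V ≈ 108.6 kt → 109 kt.

109 kt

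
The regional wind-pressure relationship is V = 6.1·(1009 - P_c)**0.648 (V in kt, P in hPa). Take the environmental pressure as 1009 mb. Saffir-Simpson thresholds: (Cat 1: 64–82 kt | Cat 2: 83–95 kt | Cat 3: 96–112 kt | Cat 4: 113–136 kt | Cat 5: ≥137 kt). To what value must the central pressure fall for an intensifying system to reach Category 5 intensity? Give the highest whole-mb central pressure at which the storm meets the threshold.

887 mb

Category 5 begins at V = 137 kt.
Required ΔP = (137/6.1)^(1/0.648) = 22.459^1.543 ≈ 121.75 mb.
P_c ≤ 1009 − 121.75 = 887.25, so the highest integer P_c is 887 mb.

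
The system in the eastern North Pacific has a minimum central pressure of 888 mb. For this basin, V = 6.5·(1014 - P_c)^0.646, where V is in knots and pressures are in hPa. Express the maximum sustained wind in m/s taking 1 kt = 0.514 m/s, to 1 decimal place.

76.0 m/s

ΔP = 1014 − 888 = 126 mb.
V ≈ 6.5 × 126^0.646 = 6.5 × 22.743 ≈ 147.827 kt.
147.827 × 0.514 ≈ 75.98 m/s → 76.0 m/s.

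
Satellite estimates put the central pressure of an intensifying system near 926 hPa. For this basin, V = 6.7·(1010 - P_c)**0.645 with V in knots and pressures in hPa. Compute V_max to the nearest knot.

117 kt

ΔP = 1010 − 926 = 84 hPa.
84^0.645 ≈ 17.424.
V ≈ 6.7 × 17.424 ≈ 116.7 kt.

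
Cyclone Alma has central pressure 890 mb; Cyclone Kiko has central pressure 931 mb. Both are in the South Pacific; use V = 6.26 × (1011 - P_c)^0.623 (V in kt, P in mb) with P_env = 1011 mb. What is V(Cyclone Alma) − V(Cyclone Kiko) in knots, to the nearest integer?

Cyclone Alma: ΔP = 121; V ≈ 6.26 × 121^0.623 ≈ 124.21 kt.
Cyclone Kiko: ΔP = 80; V ≈ 6.26 × 80^0.623 ≈ 95.98 kt.
Difference ≈ 124.21 − 95.98 = 28.23 → 28 kt.

28 kt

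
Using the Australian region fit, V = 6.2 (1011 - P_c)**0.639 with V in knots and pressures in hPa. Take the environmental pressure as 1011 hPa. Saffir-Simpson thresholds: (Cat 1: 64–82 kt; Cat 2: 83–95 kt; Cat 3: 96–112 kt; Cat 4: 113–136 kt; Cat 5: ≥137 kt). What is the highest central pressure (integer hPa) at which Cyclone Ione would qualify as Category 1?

Category 1 begins at V = 64 kt.
Required ΔP = (64/6.2)^(1/0.639) = 10.323^1.565 ≈ 38.59 hPa.
P_c ≤ 1011 − 38.59 = 972.41, so the highest integer P_c is 972 hPa.

972 hPa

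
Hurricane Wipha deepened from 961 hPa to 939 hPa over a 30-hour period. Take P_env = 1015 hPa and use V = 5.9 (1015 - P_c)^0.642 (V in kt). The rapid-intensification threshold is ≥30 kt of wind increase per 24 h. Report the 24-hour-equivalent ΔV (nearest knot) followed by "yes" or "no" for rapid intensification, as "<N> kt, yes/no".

V₁: ΔP = 54, V ≈ 5.9 × 54^0.642 ≈ 76.39 kt.
V₂: ΔP = 76, V ≈ 5.9 × 76^0.642 ≈ 95.13 kt.
ΔV over 30 h = 18.74 kt → 24 h equivalent = 18.74 × 24/30 ≈ 14.99 kt.
15 kt < 30 kt ⇒ not rapid intensification.

15 kt, no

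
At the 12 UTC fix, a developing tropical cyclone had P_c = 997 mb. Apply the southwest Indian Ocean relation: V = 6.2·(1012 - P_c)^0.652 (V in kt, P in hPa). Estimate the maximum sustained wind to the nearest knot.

36 kt

ΔP = 1012 − 997 = 15 mb.
15^0.652 ≈ 5.845.
V ≈ 6.2 × 5.845 ≈ 36.2 kt.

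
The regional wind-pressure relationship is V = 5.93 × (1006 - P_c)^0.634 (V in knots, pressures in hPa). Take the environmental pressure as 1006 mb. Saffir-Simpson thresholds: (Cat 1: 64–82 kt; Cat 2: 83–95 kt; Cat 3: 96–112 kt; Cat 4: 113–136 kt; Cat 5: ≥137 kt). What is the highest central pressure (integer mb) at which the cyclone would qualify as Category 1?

Category 1 begins at V = 64 kt.
Required ΔP = (64/5.93)^(1/0.634) = 10.793^1.577 ≈ 42.61 mb.
P_c ≤ 1006 − 42.61 = 963.39, so the highest integer P_c is 963 mb.

963 mb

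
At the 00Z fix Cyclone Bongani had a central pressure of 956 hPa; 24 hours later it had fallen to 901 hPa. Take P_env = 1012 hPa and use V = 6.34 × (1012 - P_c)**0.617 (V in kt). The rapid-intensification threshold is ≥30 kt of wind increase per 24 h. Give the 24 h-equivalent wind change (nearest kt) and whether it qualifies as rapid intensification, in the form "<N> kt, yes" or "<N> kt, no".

40 kt, yes

V₁: ΔP = 56, V ≈ 6.34 × 56^0.617 ≈ 75.98 kt.
V₂: ΔP = 111, V ≈ 6.34 × 111^0.617 ≈ 115.89 kt.
ΔV over 24 h = 39.91 kt → 24 h equivalent = 39.91 × 24/24 ≈ 39.91 kt.
40 kt ≥ 30 kt ⇒ rapid intensification.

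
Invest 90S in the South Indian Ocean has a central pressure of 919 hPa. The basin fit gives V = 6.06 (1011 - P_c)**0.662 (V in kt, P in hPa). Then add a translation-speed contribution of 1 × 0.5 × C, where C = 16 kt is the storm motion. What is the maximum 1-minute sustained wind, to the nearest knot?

129 kt

ΔP = 1011 − 919 = 92 hPa.
92^0.662 ≈ 19.954.
V ≈ 6.06 × 19.954 ≈ 120.9 kt.
Translation term: 1 × 0.5 × 16 = 8 kt.
Corrected V ≈ 128.9 kt → 129 kt.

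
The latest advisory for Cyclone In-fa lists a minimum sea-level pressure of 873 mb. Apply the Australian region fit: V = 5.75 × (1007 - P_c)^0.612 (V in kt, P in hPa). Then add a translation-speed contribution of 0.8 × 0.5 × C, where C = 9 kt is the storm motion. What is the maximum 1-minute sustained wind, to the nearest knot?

119 kt

ΔP = 1007 − 873 = 134 mb.
134^0.612 ≈ 20.035.
V ≈ 5.75 × 20.035 ≈ 115.2 kt.
Translation term: 0.8 × 0.5 × 9 = 3.6 kt.
Corrected V ≈ 118.8 kt → 119 kt.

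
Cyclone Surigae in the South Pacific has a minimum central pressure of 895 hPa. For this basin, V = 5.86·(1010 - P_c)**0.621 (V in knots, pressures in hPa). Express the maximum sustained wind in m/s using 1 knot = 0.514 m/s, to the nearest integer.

ΔP = 1010 − 895 = 115 hPa.
V ≈ 5.86 × 115^0.621 = 5.86 × 19.041 ≈ 111.581 kt.
111.581 × 0.514 ≈ 57.35 m/s → 57 m/s.

57 m/s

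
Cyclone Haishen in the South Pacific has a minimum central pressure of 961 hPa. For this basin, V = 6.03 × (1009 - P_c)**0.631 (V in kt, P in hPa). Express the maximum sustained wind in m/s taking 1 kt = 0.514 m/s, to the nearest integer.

36 m/s

ΔP = 1009 − 961 = 48 hPa.
V ≈ 6.03 × 48^0.631 = 6.03 × 11.504 ≈ 69.371 kt.
69.371 × 0.514 ≈ 35.66 m/s → 36 m/s.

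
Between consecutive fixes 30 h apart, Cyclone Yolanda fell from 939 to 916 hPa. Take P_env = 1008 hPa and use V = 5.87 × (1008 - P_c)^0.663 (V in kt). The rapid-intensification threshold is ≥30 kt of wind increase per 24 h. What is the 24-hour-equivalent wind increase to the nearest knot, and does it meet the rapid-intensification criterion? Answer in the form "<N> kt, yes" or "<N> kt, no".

V₁: ΔP = 69, V ≈ 5.87 × 69^0.663 ≈ 97.23 kt.
V₂: ΔP = 92, V ≈ 5.87 × 92^0.663 ≈ 117.66 kt.
ΔV over 30 h = 20.43 kt → 24 h equivalent = 20.43 × 24/30 ≈ 16.34 kt.
16 kt < 30 kt ⇒ not rapid intensification.

16 kt, no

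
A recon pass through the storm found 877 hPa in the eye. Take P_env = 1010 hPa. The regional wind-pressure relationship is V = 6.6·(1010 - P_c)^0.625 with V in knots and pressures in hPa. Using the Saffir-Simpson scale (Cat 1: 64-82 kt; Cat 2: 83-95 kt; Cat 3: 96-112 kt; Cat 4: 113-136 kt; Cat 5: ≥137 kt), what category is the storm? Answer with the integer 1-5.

5

ΔP = 1010 − 877 = 133 hPa.
V ≈ 6.6 × 133^0.625 = 6.6 × 21.25 ≈ 140 kt.
140 kt falls in the Category 5 band.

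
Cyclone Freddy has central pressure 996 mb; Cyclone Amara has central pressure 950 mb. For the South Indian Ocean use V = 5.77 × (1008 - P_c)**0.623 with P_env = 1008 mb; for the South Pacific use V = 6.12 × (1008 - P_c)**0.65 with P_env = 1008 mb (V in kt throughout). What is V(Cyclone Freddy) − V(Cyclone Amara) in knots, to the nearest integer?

Cyclone Freddy: ΔP = 12; V ≈ 5.77 × 12^0.623 ≈ 27.13 kt.
Cyclone Amara: ΔP = 58; V ≈ 6.12 × 58^0.65 ≈ 85.70 kt.
Difference ≈ 27.13 − 85.70 = -58.57 → -59 kt.

-59 kt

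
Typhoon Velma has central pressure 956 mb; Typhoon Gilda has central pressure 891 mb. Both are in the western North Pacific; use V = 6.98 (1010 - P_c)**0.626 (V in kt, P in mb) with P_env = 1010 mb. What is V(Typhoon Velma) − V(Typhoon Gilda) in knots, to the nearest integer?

-54 kt

Typhoon Velma: ΔP = 54; V ≈ 6.98 × 54^0.626 ≈ 84.79 kt.
Typhoon Gilda: ΔP = 119; V ≈ 6.98 × 119^0.626 ≈ 139.04 kt.
Difference ≈ 84.79 − 139.04 = -54.25 → -54 kt.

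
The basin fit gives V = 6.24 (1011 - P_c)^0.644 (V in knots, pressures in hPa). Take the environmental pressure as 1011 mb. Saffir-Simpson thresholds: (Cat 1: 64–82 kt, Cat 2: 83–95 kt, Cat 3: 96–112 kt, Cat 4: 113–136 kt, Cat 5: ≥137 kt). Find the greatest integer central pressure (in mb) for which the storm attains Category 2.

955 mb

Category 2 begins at V = 83 kt.
Required ΔP = (83/6.24)^(1/0.644) = 13.301^1.553 ≈ 55.61 mb.
P_c ≤ 1011 − 55.61 = 955.39, so the highest integer P_c is 955 mb.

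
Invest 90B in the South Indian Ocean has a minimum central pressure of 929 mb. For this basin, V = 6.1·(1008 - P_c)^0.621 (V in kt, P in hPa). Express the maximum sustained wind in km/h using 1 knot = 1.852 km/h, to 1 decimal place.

170.4 km/h

ΔP = 1008 − 929 = 79 mb.
V ≈ 6.1 × 79^0.621 = 6.1 × 15.081 ≈ 91.993 kt.
91.993 × 1.852 ≈ 170.37 km/h → 170.4 km/h.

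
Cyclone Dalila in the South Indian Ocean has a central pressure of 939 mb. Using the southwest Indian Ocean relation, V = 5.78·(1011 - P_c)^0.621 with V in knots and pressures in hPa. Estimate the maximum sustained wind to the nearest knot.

82 kt

ΔP = 1011 − 939 = 72 mb.
72^0.621 ≈ 14.237.
V ≈ 5.78 × 14.237 ≈ 82.3 kt.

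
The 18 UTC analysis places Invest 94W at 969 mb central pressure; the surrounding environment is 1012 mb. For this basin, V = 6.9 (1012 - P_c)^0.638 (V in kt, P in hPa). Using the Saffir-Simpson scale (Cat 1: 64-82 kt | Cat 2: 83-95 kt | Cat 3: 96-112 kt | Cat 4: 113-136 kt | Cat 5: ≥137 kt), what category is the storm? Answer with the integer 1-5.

ΔP = 1012 − 969 = 43 mb.
V ≈ 6.9 × 43^0.638 = 6.9 × 11.02 ≈ 76 kt.
76 kt falls in the Category 1 band.

1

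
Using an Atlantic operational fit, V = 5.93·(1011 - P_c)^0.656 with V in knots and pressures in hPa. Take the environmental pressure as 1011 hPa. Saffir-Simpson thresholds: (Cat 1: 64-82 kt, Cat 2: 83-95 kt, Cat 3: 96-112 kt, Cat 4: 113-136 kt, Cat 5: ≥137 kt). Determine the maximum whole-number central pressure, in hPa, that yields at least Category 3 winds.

941 hPa

Category 3 begins at V = 96 kt.
Required ΔP = (96/5.93)^(1/0.656) = 16.189^1.524 ≈ 69.71 hPa.
P_c ≤ 1011 − 69.71 = 941.29, so the highest integer P_c is 941 hPa.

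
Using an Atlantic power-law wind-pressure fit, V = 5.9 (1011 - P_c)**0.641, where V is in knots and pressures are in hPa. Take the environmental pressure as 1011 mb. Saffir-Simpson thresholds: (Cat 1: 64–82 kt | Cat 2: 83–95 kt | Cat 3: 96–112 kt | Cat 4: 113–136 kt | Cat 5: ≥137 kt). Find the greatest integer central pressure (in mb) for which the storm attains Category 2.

949 mb

Category 2 begins at V = 83 kt.
Required ΔP = (83/5.9)^(1/0.641) = 14.068^1.560 ≈ 61.84 mb.
P_c ≤ 1011 − 61.84 = 949.16, so the highest integer P_c is 949 mb.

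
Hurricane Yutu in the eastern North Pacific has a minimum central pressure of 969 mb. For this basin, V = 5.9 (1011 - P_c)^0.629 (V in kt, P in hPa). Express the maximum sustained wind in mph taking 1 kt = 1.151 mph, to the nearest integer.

71 mph

ΔP = 1011 − 969 = 42 mb.
V ≈ 5.9 × 42^0.629 = 5.9 × 10.496 ≈ 61.926 kt.
61.926 × 1.151 ≈ 71.28 mph → 71 mph.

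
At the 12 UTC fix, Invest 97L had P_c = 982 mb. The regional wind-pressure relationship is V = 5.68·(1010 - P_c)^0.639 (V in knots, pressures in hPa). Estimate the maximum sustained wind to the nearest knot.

ΔP = 1010 − 982 = 28 mb.
28^0.639 ≈ 8.409.
V ≈ 5.68 × 8.409 ≈ 47.8 kt.

48 kt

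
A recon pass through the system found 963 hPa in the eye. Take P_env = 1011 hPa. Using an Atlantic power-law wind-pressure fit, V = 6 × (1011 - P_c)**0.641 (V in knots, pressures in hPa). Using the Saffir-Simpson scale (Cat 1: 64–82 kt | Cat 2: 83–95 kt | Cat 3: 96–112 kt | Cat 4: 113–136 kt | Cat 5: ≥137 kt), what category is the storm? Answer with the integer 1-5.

1

ΔP = 1011 − 963 = 48 hPa.
V ≈ 6 × 48^0.641 = 6 × 11.96 ≈ 72 kt.
72 kt falls in the Category 1 band.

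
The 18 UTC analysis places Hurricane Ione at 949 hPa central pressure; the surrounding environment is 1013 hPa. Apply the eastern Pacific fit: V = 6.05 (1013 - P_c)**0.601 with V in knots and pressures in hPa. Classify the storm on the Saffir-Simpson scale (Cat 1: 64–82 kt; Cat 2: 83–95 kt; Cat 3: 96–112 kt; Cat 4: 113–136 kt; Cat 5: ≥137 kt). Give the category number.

ΔP = 1013 − 949 = 64 hPa.
V ≈ 6.05 × 64^0.601 = 6.05 × 12.18 ≈ 74 kt.
74 kt falls in the Category 1 band.

1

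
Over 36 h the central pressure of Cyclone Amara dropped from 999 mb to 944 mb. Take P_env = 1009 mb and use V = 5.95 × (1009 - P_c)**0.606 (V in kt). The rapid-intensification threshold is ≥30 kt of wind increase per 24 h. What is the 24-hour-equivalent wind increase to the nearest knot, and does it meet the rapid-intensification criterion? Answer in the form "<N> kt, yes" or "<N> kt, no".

V₁: ΔP = 10, V ≈ 5.95 × 10^0.606 ≈ 24.02 kt.
V₂: ΔP = 65, V ≈ 5.95 × 65^0.606 ≈ 74.67 kt.
ΔV over 36 h = 50.65 kt → 24 h equivalent = 50.65 × 24/36 ≈ 33.77 kt.
34 kt ≥ 30 kt ⇒ rapid intensification.

34 kt, yes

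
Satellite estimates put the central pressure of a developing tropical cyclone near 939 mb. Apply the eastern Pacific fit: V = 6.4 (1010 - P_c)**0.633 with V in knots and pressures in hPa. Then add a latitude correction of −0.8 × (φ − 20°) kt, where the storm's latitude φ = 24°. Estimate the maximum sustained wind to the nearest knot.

ΔP = 1010 − 939 = 71 mb.
71^0.633 ≈ 14.854.
V ≈ 6.4 × 14.854 ≈ 95.1 kt.
Latitude correction: −0.8 × (24 − 20) = -3.2 kt.
Corrected V ≈ 91.9 kt → 92 kt.

92 kt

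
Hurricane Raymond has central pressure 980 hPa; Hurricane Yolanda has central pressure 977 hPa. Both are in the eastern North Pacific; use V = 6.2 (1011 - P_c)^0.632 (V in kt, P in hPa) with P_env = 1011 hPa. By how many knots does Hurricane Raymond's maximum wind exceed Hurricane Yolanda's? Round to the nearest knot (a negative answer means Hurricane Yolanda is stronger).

-3 kt

Hurricane Raymond: ΔP = 31; V ≈ 6.2 × 31^0.632 ≈ 54.32 kt.
Hurricane Yolanda: ΔP = 34; V ≈ 6.2 × 34^0.632 ≈ 57.58 kt.
Difference ≈ 54.32 − 57.58 = -3.26 → -3 kt.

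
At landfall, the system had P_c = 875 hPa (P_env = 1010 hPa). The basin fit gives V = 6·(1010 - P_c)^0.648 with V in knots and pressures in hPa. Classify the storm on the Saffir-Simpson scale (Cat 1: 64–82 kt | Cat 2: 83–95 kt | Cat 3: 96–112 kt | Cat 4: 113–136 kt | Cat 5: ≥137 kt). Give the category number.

ΔP = 1010 − 875 = 135 hPa.
V ≈ 6 × 135^0.648 = 6 × 24.01 ≈ 144 kt.
144 kt falls in the Category 5 band.

5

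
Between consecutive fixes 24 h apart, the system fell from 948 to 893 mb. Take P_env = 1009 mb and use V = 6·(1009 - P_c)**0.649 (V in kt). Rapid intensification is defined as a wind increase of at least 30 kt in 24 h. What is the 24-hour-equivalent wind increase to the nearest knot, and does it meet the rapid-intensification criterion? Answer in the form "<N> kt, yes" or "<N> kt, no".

V₁: ΔP = 61, V ≈ 6 × 61^0.649 ≈ 86.46 kt.
V₂: ΔP = 116, V ≈ 6 × 116^0.649 ≈ 131.22 kt.
ΔV over 24 h = 44.76 kt → 24 h equivalent = 44.76 × 24/24 ≈ 44.76 kt.
45 kt ≥ 30 kt ⇒ rapid intensification.

45 kt, yes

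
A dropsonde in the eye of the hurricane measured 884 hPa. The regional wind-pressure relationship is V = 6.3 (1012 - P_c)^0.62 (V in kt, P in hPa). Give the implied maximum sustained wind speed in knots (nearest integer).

ΔP = 1012 − 884 = 128 hPa.
128^0.62 ≈ 20.252.
V ≈ 6.3 × 20.252 ≈ 127.6 kt.

128 kt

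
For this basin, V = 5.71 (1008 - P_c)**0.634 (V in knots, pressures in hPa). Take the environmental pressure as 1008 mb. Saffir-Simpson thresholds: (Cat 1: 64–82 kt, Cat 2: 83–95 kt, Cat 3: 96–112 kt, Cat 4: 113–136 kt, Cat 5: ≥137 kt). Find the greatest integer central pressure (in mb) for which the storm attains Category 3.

Category 3 begins at V = 96 kt.
Required ΔP = (96/5.71)^(1/0.634) = 16.813^1.577 ≈ 85.74 mb.
P_c ≤ 1008 − 85.74 = 922.26, so the highest integer P_c is 922 mb.

922 mb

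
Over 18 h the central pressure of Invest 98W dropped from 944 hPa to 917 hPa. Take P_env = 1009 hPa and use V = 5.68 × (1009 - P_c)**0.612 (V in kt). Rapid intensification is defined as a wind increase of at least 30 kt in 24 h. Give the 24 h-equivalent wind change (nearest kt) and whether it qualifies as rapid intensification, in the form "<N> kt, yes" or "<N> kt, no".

V₁: ΔP = 65, V ≈ 5.68 × 65^0.612 ≈ 73.09 kt.
V₂: ΔP = 92, V ≈ 5.68 × 92^0.612 ≈ 90.40 kt.
ΔV over 18 h = 17.31 kt → 24 h equivalent = 17.31 × 24/18 ≈ 23.08 kt.
23 kt < 30 kt ⇒ not rapid intensification.

23 kt, no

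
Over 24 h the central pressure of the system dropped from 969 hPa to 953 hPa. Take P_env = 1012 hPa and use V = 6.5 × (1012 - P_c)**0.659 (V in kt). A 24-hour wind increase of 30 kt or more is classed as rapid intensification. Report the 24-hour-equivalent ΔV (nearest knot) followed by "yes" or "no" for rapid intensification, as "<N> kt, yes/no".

V₁: ΔP = 43, V ≈ 6.5 × 43^0.659 ≈ 77.51 kt.
V₂: ΔP = 59, V ≈ 6.5 × 59^0.659 ≈ 95.48 kt.
ΔV over 24 h = 17.97 kt → 24 h equivalent = 17.97 × 24/24 ≈ 17.97 kt.
18 kt < 30 kt ⇒ not rapid intensification.

18 kt, no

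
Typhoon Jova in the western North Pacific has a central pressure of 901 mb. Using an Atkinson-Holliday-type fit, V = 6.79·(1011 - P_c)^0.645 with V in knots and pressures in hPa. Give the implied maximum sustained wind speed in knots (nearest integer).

141 kt

ΔP = 1011 − 901 = 110 mb.
110^0.645 ≈ 20.735.
V ≈ 6.79 × 20.735 ≈ 140.8 kt.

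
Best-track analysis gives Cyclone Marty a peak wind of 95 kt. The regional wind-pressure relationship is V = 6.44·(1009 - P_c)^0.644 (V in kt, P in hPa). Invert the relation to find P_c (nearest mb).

944 mb

ΔP = (V / 6.44)^(1/0.644) = (95/6.44)^1.553.
95/6.44 = 14.752; 14.752^1.553 ≈ 65.31 mb.
P_c = 1009 − 65.31 = 943.69 ≈ 944 mb.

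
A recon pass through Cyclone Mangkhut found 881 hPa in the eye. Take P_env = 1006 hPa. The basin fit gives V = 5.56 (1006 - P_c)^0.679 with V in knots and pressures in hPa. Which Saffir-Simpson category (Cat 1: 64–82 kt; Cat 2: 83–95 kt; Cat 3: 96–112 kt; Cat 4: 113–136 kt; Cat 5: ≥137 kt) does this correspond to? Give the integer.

5

ΔP = 1006 − 881 = 125 hPa.
V ≈ 5.56 × 125^0.679 = 5.56 × 26.53 ≈ 148 kt.
148 kt falls in the Category 5 band.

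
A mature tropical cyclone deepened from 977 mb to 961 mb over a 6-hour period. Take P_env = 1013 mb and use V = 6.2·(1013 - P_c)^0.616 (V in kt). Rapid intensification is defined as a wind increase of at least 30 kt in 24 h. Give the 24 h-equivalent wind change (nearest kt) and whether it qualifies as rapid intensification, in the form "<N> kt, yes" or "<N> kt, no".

57 kt, yes

V₁: ΔP = 36, V ≈ 6.2 × 36^0.616 ≈ 56.37 kt.
V₂: ΔP = 52, V ≈ 6.2 × 52^0.616 ≈ 70.70 kt.
ΔV over 6 h = 14.33 kt → 24 h equivalent = 14.33 × 24/6 ≈ 57.32 kt.
57 kt ≥ 30 kt ⇒ rapid intensification.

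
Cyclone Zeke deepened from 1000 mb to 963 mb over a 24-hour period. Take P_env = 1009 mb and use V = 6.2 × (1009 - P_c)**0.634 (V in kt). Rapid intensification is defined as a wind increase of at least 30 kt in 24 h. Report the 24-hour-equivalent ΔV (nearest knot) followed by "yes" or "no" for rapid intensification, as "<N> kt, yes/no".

45 kt, yes

V₁: ΔP = 9, V ≈ 6.2 × 9^0.634 ≈ 24.97 kt.
V₂: ΔP = 46, V ≈ 6.2 × 46^0.634 ≈ 70.24 kt.
ΔV over 24 h = 45.27 kt → 24 h equivalent = 45.27 × 24/24 ≈ 45.27 kt.
45 kt ≥ 30 kt ⇒ rapid intensification.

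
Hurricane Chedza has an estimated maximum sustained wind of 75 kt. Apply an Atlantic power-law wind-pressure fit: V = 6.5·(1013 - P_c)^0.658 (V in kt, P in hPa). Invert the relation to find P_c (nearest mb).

ΔP = (V / 6.5)^(1/0.658) = (75/6.5)^1.520.
75/6.5 = 11.538; 11.538^1.520 ≈ 41.13 mb.
P_c = 1013 − 41.13 = 971.87 ≈ 972 mb.

972 mb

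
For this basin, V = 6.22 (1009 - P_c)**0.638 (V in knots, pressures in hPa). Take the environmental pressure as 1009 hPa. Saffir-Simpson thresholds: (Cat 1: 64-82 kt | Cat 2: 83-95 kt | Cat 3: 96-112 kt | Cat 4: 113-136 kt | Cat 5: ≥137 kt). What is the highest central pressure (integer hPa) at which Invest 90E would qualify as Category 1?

970 hPa

Category 1 begins at V = 64 kt.
Required ΔP = (64/6.22)^(1/0.638) = 10.289^1.567 ≈ 38.62 hPa.
P_c ≤ 1009 − 38.62 = 970.38, so the highest integer P_c is 970 hPa.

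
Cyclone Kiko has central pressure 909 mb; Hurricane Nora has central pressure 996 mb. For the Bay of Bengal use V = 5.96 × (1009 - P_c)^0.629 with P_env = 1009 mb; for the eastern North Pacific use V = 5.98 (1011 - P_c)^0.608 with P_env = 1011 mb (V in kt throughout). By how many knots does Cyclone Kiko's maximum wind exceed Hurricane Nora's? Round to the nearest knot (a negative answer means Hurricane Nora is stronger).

Cyclone Kiko: ΔP = 100; V ≈ 5.96 × 100^0.629 ≈ 107.96 kt.
Hurricane Nora: ΔP = 15; V ≈ 5.98 × 15^0.608 ≈ 31.03 kt.
Difference ≈ 107.96 − 31.03 = 76.93 → 77 kt.

77 kt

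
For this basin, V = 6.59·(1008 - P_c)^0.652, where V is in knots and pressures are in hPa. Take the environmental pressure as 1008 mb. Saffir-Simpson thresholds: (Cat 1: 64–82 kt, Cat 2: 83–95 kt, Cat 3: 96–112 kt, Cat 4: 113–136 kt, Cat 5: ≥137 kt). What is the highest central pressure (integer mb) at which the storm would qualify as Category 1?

Category 1 begins at V = 64 kt.
Required ΔP = (64/6.59)^(1/0.652) = 9.712^1.534 ≈ 32.68 mb.
P_c ≤ 1008 − 32.68 = 975.32, so the highest integer P_c is 975 mb.

975 mb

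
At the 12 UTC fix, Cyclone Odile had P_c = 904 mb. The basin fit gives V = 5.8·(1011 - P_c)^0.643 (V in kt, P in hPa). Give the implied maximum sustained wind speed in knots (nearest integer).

117 kt

ΔP = 1011 − 904 = 107 mb.
107^0.643 ≈ 20.179.
V ≈ 5.8 × 20.179 ≈ 117.0 kt.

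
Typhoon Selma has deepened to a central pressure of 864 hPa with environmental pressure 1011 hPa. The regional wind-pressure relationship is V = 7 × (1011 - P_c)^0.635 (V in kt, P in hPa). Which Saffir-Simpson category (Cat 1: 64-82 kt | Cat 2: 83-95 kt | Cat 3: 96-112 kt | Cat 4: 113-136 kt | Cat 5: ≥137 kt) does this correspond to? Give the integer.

5

ΔP = 1011 − 864 = 147 hPa.
V ≈ 7 × 147^0.635 = 7 × 23.78 ≈ 166 kt.
166 kt falls in the Category 5 band.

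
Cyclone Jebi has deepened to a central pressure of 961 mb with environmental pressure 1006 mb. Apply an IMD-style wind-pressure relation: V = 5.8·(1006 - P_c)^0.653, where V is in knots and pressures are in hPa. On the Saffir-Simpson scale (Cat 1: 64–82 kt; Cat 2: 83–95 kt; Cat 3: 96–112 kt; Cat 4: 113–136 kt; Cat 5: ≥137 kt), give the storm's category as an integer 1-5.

ΔP = 1006 − 961 = 45 mb.
V ≈ 5.8 × 45^0.653 = 5.8 × 12.01 ≈ 70 kt.
70 kt falls in the Category 1 band.

1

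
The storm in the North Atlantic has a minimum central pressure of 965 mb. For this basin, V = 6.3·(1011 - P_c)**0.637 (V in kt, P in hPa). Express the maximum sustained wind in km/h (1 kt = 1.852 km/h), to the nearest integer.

ΔP = 1011 − 965 = 46 mb.
V ≈ 6.3 × 46^0.637 = 6.3 × 11.460 ≈ 72.197 kt.
72.197 × 1.852 ≈ 133.71 km/h → 134 km/h.

134 km/h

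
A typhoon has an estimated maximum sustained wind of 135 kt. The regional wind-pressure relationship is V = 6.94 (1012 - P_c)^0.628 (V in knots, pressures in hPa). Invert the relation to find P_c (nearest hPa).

ΔP = (V / 6.94)^(1/0.628) = (135/6.94)^1.592.
135/6.94 = 19.452; 19.452^1.592 ≈ 112.85 hPa.
P_c = 1012 − 112.85 = 899.15 ≈ 899 hPa.

899 hPa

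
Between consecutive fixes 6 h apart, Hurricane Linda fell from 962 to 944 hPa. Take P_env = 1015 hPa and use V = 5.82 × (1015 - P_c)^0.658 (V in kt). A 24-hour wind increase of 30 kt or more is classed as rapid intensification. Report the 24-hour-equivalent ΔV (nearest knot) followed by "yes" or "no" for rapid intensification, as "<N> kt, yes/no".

67 kt, yes

V₁: ΔP = 53, V ≈ 5.82 × 53^0.658 ≈ 79.34 kt.
V₂: ΔP = 71, V ≈ 5.82 × 71^0.658 ≈ 96.17 kt.
ΔV over 6 h = 16.83 kt → 24 h equivalent = 16.83 × 24/6 ≈ 67.32 kt.
67 kt ≥ 30 kt ⇒ rapid intensification.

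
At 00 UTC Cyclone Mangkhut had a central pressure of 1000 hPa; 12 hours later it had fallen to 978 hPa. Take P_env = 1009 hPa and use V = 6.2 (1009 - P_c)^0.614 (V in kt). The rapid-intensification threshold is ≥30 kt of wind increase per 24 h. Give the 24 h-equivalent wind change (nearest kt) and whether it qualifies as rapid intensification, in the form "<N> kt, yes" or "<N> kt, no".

54 kt, yes

V₁: ΔP = 9, V ≈ 6.2 × 9^0.614 ≈ 23.89 kt.
V₂: ΔP = 31, V ≈ 6.2 × 31^0.614 ≈ 51.06 kt.
ΔV over 12 h = 27.17 kt → 24 h equivalent = 27.17 × 24/12 ≈ 54.34 kt.
54 kt ≥ 30 kt ⇒ rapid intensification.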